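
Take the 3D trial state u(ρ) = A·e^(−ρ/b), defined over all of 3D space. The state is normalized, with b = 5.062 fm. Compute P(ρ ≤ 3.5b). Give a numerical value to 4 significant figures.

P ≈ 0.9704

With dV = 4πρ²dρ, the probability is ∫|u|² dV over ρ ≤ 3.5b.
Normalization gives A² = 1/(π·b^3).
Let t = ρ/b; then A², 4π and the length scale all cancel, so P = ∫_{0}^{3.5} t^2·e^(-2·t) dt ÷ ∫_{0}^{∞} t^2·e^(-2·t) dt.
Using ∫ t^2·e^(-2·t) dt = -(2·t^2 + 2·t + 1)·e^(-2·t)/4, the numerator is 1/4 - 65·e^(-7)/8 and the denominator is 1/4.
The region integral divided by the full integral gives P = 0.97036.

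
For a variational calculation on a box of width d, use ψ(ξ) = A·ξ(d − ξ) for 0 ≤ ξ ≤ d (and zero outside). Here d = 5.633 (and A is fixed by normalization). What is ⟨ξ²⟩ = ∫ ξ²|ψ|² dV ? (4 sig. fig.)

⟨ξ^2⟩ ≈ 9.066

⟨ξ²⟩ = ∫ ξ^2 |ψ|² dξ over the full domain.
Expanding the polynomial and integrating term by term, since the A² factors cancel between numerator and denominator, ⟨ξ²⟩ = 2·d^2/7.
With d = 5.633, ⟨ξ^2⟩ = 9.0659.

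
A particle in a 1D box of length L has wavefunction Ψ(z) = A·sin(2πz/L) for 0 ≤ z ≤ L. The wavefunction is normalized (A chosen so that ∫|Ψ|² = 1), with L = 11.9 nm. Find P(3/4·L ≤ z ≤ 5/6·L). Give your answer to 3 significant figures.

P ≈ 0.152

|Ψ|² is the probability density, so P = ∫_{3/4·L}^{5/6·L} |Ψ|² dz.
The normalization integral ∫|Ψ|²dz over the whole domain equals L/2·A², and A² cancels in the ratio.
Substituting u = z/L, A² and the length scale cancel in the ratio: P = ∫_{3/4}^{5/6} sin(2·π·u)^2 du / ∫_{0}^{1} sin(2·π·u)^2 du.
With ∫ sin(2·π·u)^2 du = u/2 - sin(4·π·u)/(8·π) + C, the region integral is √(3)/(16·π) + 1/24 and the full one is 1/2.
Taking the ratio, P = (√(3)/8 + π/12)/π.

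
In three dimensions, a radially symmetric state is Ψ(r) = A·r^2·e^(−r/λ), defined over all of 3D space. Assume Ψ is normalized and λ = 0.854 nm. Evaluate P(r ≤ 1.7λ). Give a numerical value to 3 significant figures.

P ≈ 0.0579

With dV = 4πr²dr, the probability is ∫|Ψ|² dV over r ≤ 1.7λ.
Normalization gives A² = 1/(45·π·λ^7/2).
In terms of u = r/λ (A², 4π and the length scale all cancel between numerator and denominator), P = [∫_{0}^{1.7} u^6·e^(-2·u) du] / [∫_{0}^{∞} u^6·e^(-2·u) du].
An antiderivative of u^6·e^(-2·u) is -(4·u^6 + 12·u^5 + 30·u^4 + 60·u^3 + 90·u^2 + 90·u + 45)·e^(-2·u)/8; evaluating from 0 to 1.7 gives ≈ 0.32542, while the full integral is 45/8.
The region integral divided by the full integral gives P = 0.05785.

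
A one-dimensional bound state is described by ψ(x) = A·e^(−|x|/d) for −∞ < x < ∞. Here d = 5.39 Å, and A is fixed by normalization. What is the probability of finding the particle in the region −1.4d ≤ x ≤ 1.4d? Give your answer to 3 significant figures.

The probability is P = ∫ |ψ|² dx over [−1.4d, 1.4d].
With A² fixed by ∫|ψ|² = 1, i.e. A² = (d)^(−1), substitute and integrate.
Both integrals are even about x = 0, so only the x ≥ 0 halves are needed (the factors of 2 cancel). Substituting u = x/d, A² and the length scale cancel in the ratio: P = ∫_{0}^{1.4} e^(-2·u) du / ∫_{0}^{∞} e^(-2·u) du.
Using ∫ e^(-2·u) du = -e^(-2·u)/2, the numerator is 1/2 - e^(-14/5)/2 and the denominator is 1/2.
Taking the ratio, P = 0.9392.

P ≈ 0.939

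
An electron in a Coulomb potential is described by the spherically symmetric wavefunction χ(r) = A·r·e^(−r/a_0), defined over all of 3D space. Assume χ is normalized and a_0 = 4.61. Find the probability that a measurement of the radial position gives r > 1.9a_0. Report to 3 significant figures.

P = ∫ |χ|² 4πr² dr over r > 1.9a_0.
The full normalization integral is A²·[3·π·a_0^5] = 1, fixing A².
Substituting u = r/a_0, A², 4π and the length scale all cancel in the ratio: P = ∫_{1.9}^{∞} u^4·e^(-2·u) du / ∫_{0}^{∞} u^4·e^(-2·u) du.
With ∫ u^4·e^(-2·u) du = -(u^4/2 + u^3 + 3·u^2/2 + 3·u/2 + 3/4)·e^(-2·u) + C, the region integral is ≈ 0.50088 and the full one is 3/4.
This evaluates to P = 0.6678.

P ≈ 0.668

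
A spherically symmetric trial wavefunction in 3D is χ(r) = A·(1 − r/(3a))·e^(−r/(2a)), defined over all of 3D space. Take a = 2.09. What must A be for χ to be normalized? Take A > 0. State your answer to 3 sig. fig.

The normalization condition is ∫|χ|² 4πr² dr = 1 from 0 to ∞.
The angular integral contributes 4π, leaving ∫₀^∞ r²|χ|² dr.
With χ = A·(1 − r/(3a))·e^(−r/(2a)), the integral evaluates to A²·[8·π·a^3/3].
With a = 2.09: A² = 0.01308 and A = 0.1143.

A ≈ 0.114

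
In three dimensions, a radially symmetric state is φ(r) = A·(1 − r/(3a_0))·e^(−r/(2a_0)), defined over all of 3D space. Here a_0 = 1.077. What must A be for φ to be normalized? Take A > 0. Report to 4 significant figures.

The normalization condition is ∫|φ|² 4πr² dr = 1 from 0 to ∞.
In 3D with spherical symmetry the volume element is 4πr² dr.
Carrying out the integral gives A² · 8·π·a_0^3/3.
Hence A² = 1/[8·π·a_0^3/3].
With a_0 = 1.077: A² = 0.095551 and A = 0.30911.

A ≈ 0.3091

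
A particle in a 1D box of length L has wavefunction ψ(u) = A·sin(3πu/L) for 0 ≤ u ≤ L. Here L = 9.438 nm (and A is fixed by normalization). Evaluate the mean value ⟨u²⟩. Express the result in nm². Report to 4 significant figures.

⟨u²⟩ = ∫ u^2 |ψ|² du over the full domain.
With ∫₀^L sin²(nπu/L) du = L/2, since the A² factors cancel between numerator and denominator, ⟨u²⟩ = -L^2/(18·π^2) + L^2/3.
Putting L = 9.438 gives 29.191.

⟨u^2⟩ ≈ 29.19 nm^2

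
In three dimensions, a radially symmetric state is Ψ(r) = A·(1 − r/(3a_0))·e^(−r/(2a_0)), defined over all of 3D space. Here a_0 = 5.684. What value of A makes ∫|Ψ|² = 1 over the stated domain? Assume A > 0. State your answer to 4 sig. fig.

Require ∫ |Ψ|² 4πr² dr = 1 over the whole domain.
In 3D with spherical symmetry the volume element is 4πr² dr.
Recall ∫₀^∞ r^m e^(−r/β) dr = m!·β^(m+1), the integral (without the A² prefactor) comes out to 8·π·a_0^3/3.
Setting this equal to 1 gives A² = 1/(8·π·a_0^3/3).
With a_0 = 5.684: A² = 0.00065001 and A = 0.025495.

A ≈ 0.02550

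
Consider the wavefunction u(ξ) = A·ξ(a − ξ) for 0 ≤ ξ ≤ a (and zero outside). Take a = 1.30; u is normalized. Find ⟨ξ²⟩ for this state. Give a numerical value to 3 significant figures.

⟨ξ^2⟩ ≈ 0.483

By definition ⟨ξ²⟩ = ∫ ξ^2 |u(ξ)|² dξ.
Evaluating both integrals, ⟨ξ²⟩ = 2·a^2/7.
With a = 1.30, ⟨ξ^2⟩ = 0.4829.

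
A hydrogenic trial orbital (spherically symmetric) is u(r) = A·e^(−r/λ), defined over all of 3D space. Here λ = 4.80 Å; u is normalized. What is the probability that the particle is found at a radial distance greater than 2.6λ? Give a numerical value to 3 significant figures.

P ≈ 0.109

P = ∫ |u|² 4πr² dr over r > 2.6λ.
The full normalization integral is A²·[π·λ^3] = 1, fixing A².
Let t = r/λ; then A², 4π and the length scale all cancel, so P = ∫_{2.6}^{∞} t^2·e^(-2·t) dt ÷ ∫_{0}^{∞} t^2·e^(-2·t) dt.
With ∫ t^2·e^(-2·t) dt = -(2·t^2 + 2·t + 1)·e^(-2·t)/4 + C, the region integral is 493·e^(-26/5)/100 and the full one is 1/4.
This evaluates to P = 0.1088.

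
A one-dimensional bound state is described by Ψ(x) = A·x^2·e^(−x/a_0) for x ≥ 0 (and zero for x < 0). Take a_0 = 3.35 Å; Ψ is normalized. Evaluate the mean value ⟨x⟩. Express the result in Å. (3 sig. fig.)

⟨x⟩ ≈ 8.38 Å

By definition ⟨x⟩ = ∫ x |Ψ(x)|² dx.
The ratio of the moment integral to the normalization integral gives ⟨x⟩ = 5·a_0/2.
Putting a_0 = 3.35 gives 8.375.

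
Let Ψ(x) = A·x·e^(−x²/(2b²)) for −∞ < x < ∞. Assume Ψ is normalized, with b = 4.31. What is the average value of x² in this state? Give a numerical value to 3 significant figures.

⟨x²⟩ = ∫ x^2 |Ψ|² dx over the full domain.
With ∫_{−∞}^{∞} x^(2m) e^(−αx²) dx = (2m−1)!!·√π / (2^m α^(m+1/2)), the ratio of the moment integral to the normalization integral gives ⟨x²⟩ = 3·b^2/2.
With b = 4.31, ⟨x^2⟩ = 27.86.

⟨x^2⟩ ≈ 27.9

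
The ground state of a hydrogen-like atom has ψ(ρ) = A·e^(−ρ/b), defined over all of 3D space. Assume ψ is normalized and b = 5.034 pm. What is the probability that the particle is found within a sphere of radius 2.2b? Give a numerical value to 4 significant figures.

With dV = 4πρ²dρ, the probability is ∫|ψ|² dV over ρ ≤ 2.2b.
Normalization gives A² = 1/(π·b^3).
In terms of u = ρ/b (A², 4π and the length scale all cancel between numerator and denominator), P = [∫_{0}^{2.2} u^2·e^(-2·u) du] / [∫_{0}^{∞} u^2·e^(-2·u) du].
With ∫ u^2·e^(-2·u) du = -(2·u^2 + 2·u + 1)·e^(-2·u)/4 + C, the region integral is 1/4 - 377·e^(-22/5)/100 and the full one is 1/4.
The region integral divided by the full integral gives P = 0.81486.

P ≈ 0.8149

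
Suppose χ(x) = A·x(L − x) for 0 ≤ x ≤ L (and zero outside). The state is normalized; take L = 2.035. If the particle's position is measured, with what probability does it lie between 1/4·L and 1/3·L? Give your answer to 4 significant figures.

P ≈ 0.1064

|χ|² is the probability density, so P = ∫_{1/4·L}^{1/3·L} |χ|² dx.
With A² fixed by ∫|χ|² = 1, i.e. A² = (L^5/30)^(−1), substitute and integrate.
Let u = x/L; then A² and the length scale cancel, so P = ∫_{1/4}^{1/3} u^2·(1 - u)^2 du ÷ ∫_{0}^{1} u^2·(1 - u)^2 du.
An antiderivative of u^2·(1 - u)^2 is u^3·(6·u^2 - 15·u + 10)/30; evaluating from 1/4 to 1/3 gives ≈ 0.00354536, while the full integral is 1/30.
Evaluating gives P = 0.10636.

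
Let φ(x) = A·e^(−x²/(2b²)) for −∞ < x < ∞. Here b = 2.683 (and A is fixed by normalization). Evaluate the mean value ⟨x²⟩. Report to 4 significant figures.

⟨x^2⟩ ≈ 3.599

⟨x²⟩ = ∫ x^2 |φ|² dx over the full domain.
With ∫_{−∞}^{∞} x^(2m) e^(−αx²) dx = (2m−1)!!·√π / (2^m α^(m+1/2)), since the A² factors cancel between numerator and denominator, ⟨x²⟩ = b^2/2.
Putting b = 2.683 gives 3.5992.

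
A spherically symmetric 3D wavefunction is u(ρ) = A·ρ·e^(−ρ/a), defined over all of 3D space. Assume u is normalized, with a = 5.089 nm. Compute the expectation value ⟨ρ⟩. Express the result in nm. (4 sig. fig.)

The expectation value is the |u|²-weighted average of ρ: ∫ ρ|u|² 4πρ² dρ.
Using ∫₀^∞ ρⁿ e^(−αρ) dρ = n!/αⁿ⁺¹, since the A² factors cancel between numerator and denominator, ⟨ρ⟩ = 5·a/2.
Putting a = 5.089 gives 12.723.

⟨ρ⟩ ≈ 12.72 nm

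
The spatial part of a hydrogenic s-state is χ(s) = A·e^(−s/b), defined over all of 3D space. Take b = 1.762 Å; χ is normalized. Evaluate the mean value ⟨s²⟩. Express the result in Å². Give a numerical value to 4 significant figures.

⟨s²⟩ = ∫ s^2 |χ|² 4πs² ds over the full domain.
The ratio of the moment integral to the normalization integral gives ⟨s²⟩ = 3·b^2.
With b = 1.762, ⟨s^2⟩ = 9.3139.

⟨s^2⟩ ≈ 9.314 Å^2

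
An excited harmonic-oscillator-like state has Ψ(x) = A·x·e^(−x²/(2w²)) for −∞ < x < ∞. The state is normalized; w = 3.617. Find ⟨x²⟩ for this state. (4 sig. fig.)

The expectation value is the |Ψ|²-weighted average of x^2: ∫ x^2|Ψ|² dx.
With ∫_{−∞}^{∞} x^(2m) e^(−αx²) dx = (2m−1)!!·√π / (2^m α^(m+1/2)), evaluating both integrals, ⟨x²⟩ = 3·w^2/2.
With w = 3.617, ⟨x^2⟩ = 19.624.

⟨x^2⟩ ≈ 19.62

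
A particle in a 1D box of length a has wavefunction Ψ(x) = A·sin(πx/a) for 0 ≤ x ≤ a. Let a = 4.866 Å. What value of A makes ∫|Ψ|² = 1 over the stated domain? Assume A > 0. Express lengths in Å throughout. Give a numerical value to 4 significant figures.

A ≈ 0.6411 Å^(-1/2)

We need A² ∫|f|² dx = 1, taking the integral from 0 to a.
With ∫₀^a sin²(nπx/a) dx = a/2, with Ψ = A·sin(πx/a), the integral evaluates to A²·[a/2].
So A² = (a/2)^(−1).
With a = 4.866: A² = 0.41102 and A = 0.64110.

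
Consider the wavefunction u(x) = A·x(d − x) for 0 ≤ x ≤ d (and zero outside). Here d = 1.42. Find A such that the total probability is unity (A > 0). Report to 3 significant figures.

A ≈ 2.28

Require ∫ |u|² dx = 1 over the whole domain.
Carrying out the integral gives A² · d^5/30.
Hence A² = 1/[d^5/30].
Substituting d = 1.42 gives A² = 5.196, so A = 2.280.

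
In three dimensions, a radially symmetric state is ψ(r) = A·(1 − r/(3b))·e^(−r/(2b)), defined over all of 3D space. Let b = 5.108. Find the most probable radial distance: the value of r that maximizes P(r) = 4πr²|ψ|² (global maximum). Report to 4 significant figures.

Differentiate P(r) = 4πr²|ψ|² with respect to r and set to zero.
This gives r = b.
With b = 5.108, the most probable radial distance is 5.1080.

r ≈ 5.108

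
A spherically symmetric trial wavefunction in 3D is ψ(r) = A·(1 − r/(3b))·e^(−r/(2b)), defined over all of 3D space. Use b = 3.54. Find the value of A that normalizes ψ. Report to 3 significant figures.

Require ∫ |ψ|² 4πr² dr = 1 over the whole domain.
(Spherical symmetry: dV = 4πr² dr.)
Using ∫₀^∞ rⁿ e^(−αr) dr = n!/αⁿ⁺¹, with ψ = A·(1 − r/(3b))·e^(−r/(2b)), the integral evaluates to A²·[8·π·b^3/3].
So A² = (8·π·b^3/3)^(−1).
Substituting b = 3.54 gives A² = 0.002691, so A = 0.05187.

A ≈ 0.0519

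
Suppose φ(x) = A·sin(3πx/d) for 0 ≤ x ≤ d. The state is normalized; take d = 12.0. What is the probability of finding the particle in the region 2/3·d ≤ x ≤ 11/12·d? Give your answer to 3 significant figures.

|φ|² is the probability density, so P = ∫_{2/3·d}^{11/12·d} |φ|² dx.
The normalization integral ∫|φ|²dx over the whole domain equals d/2·A², and A² cancels in the ratio.
Substituting u = x/d, A² and the length scale cancel in the ratio: P = ∫_{2/3}^{11/12} sin(3·π·u)^2 du / ∫_{0}^{1} sin(3·π·u)^2 du.
Using ∫ sin(3·π·u)^2 du = u/2 - sin(6·π·u)/(12·π), the numerator is 1/(12·π) + 1/8 and the denominator is 1/2.
The result is P = (2 + 3·π)/(12·π).

P ≈ 0.303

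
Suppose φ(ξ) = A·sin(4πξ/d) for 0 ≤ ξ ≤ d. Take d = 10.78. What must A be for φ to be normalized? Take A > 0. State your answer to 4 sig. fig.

A ≈ 0.4307

Normalization requires ∫|φ|² dξ = 1, integrated from 0 to d.
With φ = A·sin(4πξ/d), the integral evaluates to A²·[d/2].
Setting this equal to 1 gives A² = 1/(d/2).
With d = 10.78: A² = 0.18553 and A = 0.43073.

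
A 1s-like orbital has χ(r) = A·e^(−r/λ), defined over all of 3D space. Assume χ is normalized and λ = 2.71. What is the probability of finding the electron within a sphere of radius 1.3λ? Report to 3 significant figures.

Integrate the radial probability density 4πr²|χ|² over r ≤ 1.3λ.
A² is fixed by ∫₀^∞ 4πr²|χ|² dr = 1, i.e. A² = (π·λ^3)^(−1).
Let u = r/λ; then A², 4π and the length scale all cancel, so P = ∫_{0}^{1.3} u^2·e^(-2·u) du ÷ ∫_{0}^{∞} u^2·e^(-2·u) du.
Using ∫ u^2·e^(-2·u) du = -(2·u^2 + 2·u + 1)·e^(-2·u)/4, the numerator is 1/4 - 349·e^(-13/5)/200 and the denominator is 1/4.
The region integral divided by the full integral gives P = 0.4816.

P ≈ 0.482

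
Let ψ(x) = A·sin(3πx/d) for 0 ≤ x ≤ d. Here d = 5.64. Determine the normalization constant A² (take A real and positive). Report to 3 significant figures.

A^2 ≈ 0.355

We need A² ∫|f|² dx = 1, taking the integral from 0 to d.
Using sin²θ = (1 − cos 2θ)/2, with ψ = A·sin(3πx/d), the integral evaluates to A²·[d/2].
Hence A² = 1/[d/2].
Plugging in d = 5.64 yields A = 0.5955.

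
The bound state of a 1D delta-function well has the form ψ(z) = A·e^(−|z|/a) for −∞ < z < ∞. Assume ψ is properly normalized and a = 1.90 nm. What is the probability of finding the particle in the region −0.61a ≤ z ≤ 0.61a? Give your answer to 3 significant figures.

P ≈ 0.705

P = ∫_{−0.61a}^{0.61a} |ψ(z)|² dz.
The normalization integral ∫|ψ|²dz over the whole domain equals a·A², and A² cancels in the ratio.
Both integrals are even about z = 0, so only the z ≥ 0 halves are needed (the factors of 2 cancel). In terms of u = z/a (A² and the length scale cancel between numerator and denominator), P = [∫_{0}^{0.61} e^(-2·u) du] / [∫_{0}^{∞} e^(-2·u) du].
With ∫ e^(-2·u) du = -e^(-2·u)/2 + C, the region integral is 1/2 - e^(-61/50)/2 and the full one is 1/2.
Evaluating gives P = 0.7048.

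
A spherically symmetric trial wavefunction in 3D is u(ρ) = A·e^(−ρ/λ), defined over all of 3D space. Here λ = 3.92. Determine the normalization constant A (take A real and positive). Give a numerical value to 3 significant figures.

A ≈ 0.0727

Normalization requires ∫|u|² 4πρ² dρ = 1, integrated from 0 to ∞.
With u = A·e^(−ρ/λ), the integral evaluates to A²·[π·λ^3].
Hence A² = 1/[π·λ^3].
Plugging in λ = 3.92 yields A = 0.07269.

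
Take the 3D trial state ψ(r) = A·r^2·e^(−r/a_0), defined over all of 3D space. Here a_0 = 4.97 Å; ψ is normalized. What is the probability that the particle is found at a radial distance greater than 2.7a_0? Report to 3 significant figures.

P = ∫ |ψ|² 4πr² dr over r > 2.7a_0.
Normalization gives A² = 1/(45·π·a_0^7/2).
In terms of u = r/a_0 (A², 4π and the length scale all cancel between numerator and denominator), P = [∫_{2.7}^{∞} u^6·e^(-2·u) du] / [∫_{0}^{∞} u^6·e^(-2·u) du].
An antiderivative of u^6·e^(-2·u) is -(4·u^6 + 12·u^5 + 30·u^4 + 60·u^3 + 90·u^2 + 90·u + 45)·e^(-2·u)/8; evaluating from 2.7 to ∞ gives ≈ 3.9469, while the full integral is 45/8.
Taking the ratio yields P = 0.7017.

P ≈ 0.702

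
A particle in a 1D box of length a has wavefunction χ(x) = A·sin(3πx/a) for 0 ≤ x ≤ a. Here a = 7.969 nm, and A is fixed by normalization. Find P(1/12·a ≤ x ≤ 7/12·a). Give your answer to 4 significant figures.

P = ∫_{1/12·a}^{7/12·a} |χ(x)|² dx.
Since A² = 1/(a/2), this is the region integral divided by the full normalization integral.
In terms of u = x/a (A² and the length scale cancel between numerator and denominator), P = [∫_{1/12}^{7/12} sin(3·π·u)^2 du] / [∫_{0}^{1} sin(3·π·u)^2 du].
With ∫ sin(3·π·u)^2 du = u/2 - sin(6·π·u)/(12·π) + C, the region integral is 1/(6·π) + 1/4 and the full one is 1/2.
Taking the ratio, P = (2 + 3·π)/(6·π).

P ≈ 0.6061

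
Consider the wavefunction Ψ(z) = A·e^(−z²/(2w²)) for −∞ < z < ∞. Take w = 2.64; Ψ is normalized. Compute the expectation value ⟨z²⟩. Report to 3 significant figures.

The expectation value is the |Ψ|²-weighted average of z^2: ∫ z^2|Ψ|² dz.
Evaluating both integrals, ⟨z²⟩ = w^2/2.
Putting w = 2.64 gives 3.485.

⟨z^2⟩ ≈ 3.48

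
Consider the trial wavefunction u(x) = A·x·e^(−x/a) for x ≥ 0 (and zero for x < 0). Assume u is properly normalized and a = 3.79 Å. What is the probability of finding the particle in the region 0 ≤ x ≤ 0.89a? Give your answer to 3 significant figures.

P ≈ 0.264

|u|² is the probability density, so P = ∫_{0}^{0.89a} |u|² dx.
Since A² = 1/(a^3/4), this is the region integral divided by the full normalization integral.
Let t = x/a; then A² and the length scale cancel, so P = ∫_{0}^{0.89} t^2·e^(-2·t) dt ÷ ∫_{0}^{∞} t^2·e^(-2·t) dt.
With ∫ t^2·e^(-2·t) dt = -(2·t^2 + 2·t + 1)·e^(-2·t)/4 + C, the region integral is ≈ 0.066007 and the full one is 1/4.
The result is P = 0.2640.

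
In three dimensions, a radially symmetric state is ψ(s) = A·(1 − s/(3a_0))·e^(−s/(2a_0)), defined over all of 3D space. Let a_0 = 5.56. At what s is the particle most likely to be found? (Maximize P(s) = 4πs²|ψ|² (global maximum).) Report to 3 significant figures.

Differentiate P(s) = 4πs²|ψ|² with respect to s and set to zero.
This gives s = a_0.
With a_0 = 5.56, the most probable radial distance is 5.560.

s ≈ 5.56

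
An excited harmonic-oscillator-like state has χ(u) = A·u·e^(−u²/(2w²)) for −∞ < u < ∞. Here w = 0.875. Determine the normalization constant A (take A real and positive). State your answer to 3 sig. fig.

We need A² ∫|f|² du = 1, taking the integral from −∞ to ∞.
Using the Gaussian integral ∫_{−∞}^{∞} e^(−αu²) du = √(π/α), carrying out the integral gives A² · √(π)·w^3/2.
So A² = (√(π)·w^3/2)^(−1).
Substituting w = 0.875 gives A² = 1.684, so A = 1.298.

A ≈ 1.30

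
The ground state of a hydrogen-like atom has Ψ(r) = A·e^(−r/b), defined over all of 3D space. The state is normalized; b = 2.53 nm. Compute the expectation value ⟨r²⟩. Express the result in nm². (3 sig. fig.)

⟨r^2⟩ ≈ 19.2 nm^2

The expectation value is the |Ψ|²-weighted average of r^2: ∫ r^2|Ψ|² 4πr² dr.
Evaluating both integrals, ⟨r²⟩ = 3·b^2.
Putting b = 2.53 gives 19.20.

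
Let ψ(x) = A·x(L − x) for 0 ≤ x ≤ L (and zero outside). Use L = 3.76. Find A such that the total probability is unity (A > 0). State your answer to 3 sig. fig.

A ≈ 0.200

The normalization condition is ∫|ψ|² dx = 1 from 0 to L.
Expanding the polynomial and integrating term by term, the integral (without the A² prefactor) comes out to L^5/30.
So A² = (L^5/30)^(−1).
With L = 3.76: A² = 0.03992 and A = 0.1998.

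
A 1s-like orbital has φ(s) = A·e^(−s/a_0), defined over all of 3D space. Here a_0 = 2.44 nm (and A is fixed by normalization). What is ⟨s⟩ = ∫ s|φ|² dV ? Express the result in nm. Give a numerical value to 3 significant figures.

⟨s⟩ ≈ 3.66 nm

By definition ⟨s⟩ = ∫ s |φ(s)|² 4πs² ds.
Recall ∫₀^∞ s^m e^(−s/β) ds = m!·β^(m+1), the ratio of the moment integral to the normalization integral gives ⟨s⟩ = 3·a_0/2.
With a_0 = 2.44, ⟨s⟩ = 3.660.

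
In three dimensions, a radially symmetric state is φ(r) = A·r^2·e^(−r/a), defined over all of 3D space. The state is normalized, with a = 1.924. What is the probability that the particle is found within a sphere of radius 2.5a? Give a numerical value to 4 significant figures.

Integrate the radial probability density 4πr²|φ|² over r ≤ 2.5a.
A² is fixed by ∫₀^∞ 4πr²|φ|² dr = 1, i.e. A² = (45·π·a^7/2)^(−1).
In terms of u = r/a (A², 4π and the length scale all cancel between numerator and denominator), P = [∫_{0}^{2.5} u^6·e^(-2·u) du] / [∫_{0}^{∞} u^6·e^(-2·u) du].
Using ∫ u^6·e^(-2·u) du = -(4·u^6 + 12·u^5 + 30·u^4 + 60·u^3 + 90·u^2 + 90·u + 45)·e^(-2·u)/8, the numerator is ≈ 1.33772 and the denominator is 45/8.
The region integral divided by the full integral gives P = 0.23782.

P ≈ 0.2378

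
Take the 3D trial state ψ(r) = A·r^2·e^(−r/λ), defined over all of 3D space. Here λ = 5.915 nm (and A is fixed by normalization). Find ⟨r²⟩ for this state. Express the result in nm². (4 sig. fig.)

By definition ⟨r²⟩ = ∫ r^2 |ψ(r)|² 4πr² dr.
Since the A² factors cancel between numerator and denominator, ⟨r²⟩ = 14·λ^2.
Putting λ = 5.915 gives 489.82.

⟨r^2⟩ ≈ 489.8 nm^2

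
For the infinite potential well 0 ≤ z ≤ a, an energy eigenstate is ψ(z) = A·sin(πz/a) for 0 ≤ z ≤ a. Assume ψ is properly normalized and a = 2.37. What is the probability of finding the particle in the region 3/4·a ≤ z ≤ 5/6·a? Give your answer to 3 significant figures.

The probability is P = ∫ |ψ|² dz over [3/4·a, 5/6·a].
The normalization integral ∫|ψ|²dz over the whole domain equals a/2·A², and A² cancels in the ratio.
Let u = z/a; then A² and the length scale cancel, so P = ∫_{3/4}^{5/6} sin(π·u)^2 du ÷ ∫_{0}^{1} sin(π·u)^2 du.
With ∫ sin(π·u)^2 du = u/2 - sin(2·π·u)/(4·π) + C, the region integral is -1/(4·π) + 1/24 + √(3)/(8·π) and the full one is 1/2.
Evaluating gives P = (-6 + π + 3·√(3))/(12·π).

P ≈ 0.0620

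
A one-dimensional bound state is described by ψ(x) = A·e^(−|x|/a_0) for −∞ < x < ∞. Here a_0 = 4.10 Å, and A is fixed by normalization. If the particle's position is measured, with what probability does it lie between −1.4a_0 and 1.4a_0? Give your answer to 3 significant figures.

The probability is P = ∫ |ψ|² dx over [−1.4a_0, 1.4a_0].
Since A² = 1/(a_0), this is the region integral divided by the full normalization integral.
By symmetry take twice the x ≥ 0 contribution in numerator and denominator; the 2's cancel. Let u = x/a_0; then A² and the length scale cancel, so P = ∫_{0}^{1.4} e^(-2·u) du ÷ ∫_{0}^{∞} e^(-2·u) du.
An antiderivative of e^(-2·u) is -e^(-2·u)/2; evaluating from 0 to 1.4 gives 1/2 - e^(-14/5)/2, while the full integral is 1/2.
Taking the ratio, P = 0.9392.

P ≈ 0.939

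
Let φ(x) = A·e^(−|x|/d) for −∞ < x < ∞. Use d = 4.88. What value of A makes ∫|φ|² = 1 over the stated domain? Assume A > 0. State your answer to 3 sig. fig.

A ≈ 0.453

Require ∫ |φ|² dx = 1 over the whole domain.
∫|φ|² dx = A²·(d).
Setting this equal to 1 gives A² = 1/(d).
With d = 4.88: A² = 0.2049 and A = 0.4527.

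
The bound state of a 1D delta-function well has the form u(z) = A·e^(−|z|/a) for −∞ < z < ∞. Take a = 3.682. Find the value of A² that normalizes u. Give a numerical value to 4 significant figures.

A^2 ≈ 0.2716

Require ∫ |u|² dz = 1 over the whole domain.
∫|u|² dz = A²·(a).
So A² = (a)^(−1).
Plugging in a = 3.682 yields A = 0.52114.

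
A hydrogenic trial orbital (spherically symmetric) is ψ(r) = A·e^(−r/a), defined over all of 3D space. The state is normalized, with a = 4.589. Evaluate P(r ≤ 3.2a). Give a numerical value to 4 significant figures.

With dV = 4πr²dr, the probability is ∫|ψ|² dV over r ≤ 3.2a.
Normalization gives A² = 1/(π·a^3).
Substituting u = r/a, A², 4π and the length scale all cancel in the ratio: P = ∫_{0}^{3.2} u^2·e^(-2·u) du / ∫_{0}^{∞} u^2·e^(-2·u) du.
With ∫ u^2·e^(-2·u) du = -(2·u^2 + 2·u + 1)·e^(-2·u)/4 + C, the region integral is 1/4 - 697·e^(-32/5)/100 and the full one is 1/4.
The region integral divided by the full integral gives P = 0.95368.

P ≈ 0.9537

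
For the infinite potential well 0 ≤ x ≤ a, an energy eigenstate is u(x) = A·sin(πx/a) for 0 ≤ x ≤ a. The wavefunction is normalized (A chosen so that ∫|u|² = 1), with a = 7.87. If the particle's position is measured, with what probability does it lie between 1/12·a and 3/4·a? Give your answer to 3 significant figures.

P ≈ 0.905

P = ∫_{1/12·a}^{3/4·a} |u(x)|² dx.
With A² fixed by ∫|u|² = 1, i.e. A² = (a/2)^(−1), substitute and integrate.
Let t = x/a; then A² and the length scale cancel, so P = ∫_{1/12}^{3/4} sin(π·t)^2 dt ÷ ∫_{0}^{1} sin(π·t)^2 dt.
Using ∫ sin(π·t)^2 dt = t/2 - sin(2·π·t)/(4·π), the numerator is 3/(8·π) + 1/3 and the denominator is 1/2.
Taking the ratio, P = (9 + 8·π)/(12·π).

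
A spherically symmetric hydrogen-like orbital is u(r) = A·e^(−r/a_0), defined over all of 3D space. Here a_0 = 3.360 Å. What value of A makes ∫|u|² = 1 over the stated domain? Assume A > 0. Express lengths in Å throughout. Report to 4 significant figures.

A ≈ 0.09160 Å^(-3/2)

Normalization requires ∫|u|² 4πr² dr = 1, integrated from 0 to ∞.
The integral (without the A² prefactor) comes out to π·a_0^3.
Hence A² = 1/[π·a_0^3].
Plugging in a_0 = 3.360 yields A = 0.091604.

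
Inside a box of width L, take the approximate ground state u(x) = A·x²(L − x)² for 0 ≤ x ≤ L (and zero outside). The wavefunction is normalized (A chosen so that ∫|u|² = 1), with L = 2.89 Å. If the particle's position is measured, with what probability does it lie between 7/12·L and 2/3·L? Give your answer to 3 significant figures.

P = ∫_{7/12·L}^{2/3·L} |u(x)|² dx.
Since A² = 1/(L^9/630), this is the region integral divided by the full normalization integral.
In terms of t = x/L (A² and the length scale cancel between numerator and denominator), P = [∫_{7/12}^{2/3} t^4·(1 - t)^4 dt] / [∫_{0}^{1} t^4·(1 - t)^4 dt].
Using ∫ t^4·(1 - t)^4 dt = t^5·(70·t^4 - 315·t^3 + 540·t^2 - 420·t + 126)/630, the numerator is ≈ 0.00024997 and the denominator is 1/630.
Taking the ratio, P = 0.1575.

P ≈ 0.157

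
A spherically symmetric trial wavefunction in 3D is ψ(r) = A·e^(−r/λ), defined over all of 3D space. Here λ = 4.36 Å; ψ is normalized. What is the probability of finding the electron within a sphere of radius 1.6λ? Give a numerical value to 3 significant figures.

P = ∫ |ψ|² 4πr² dr over r ≤ 1.6λ.
The full normalization integral is A²·[π·λ^3] = 1, fixing A².
In terms of u = r/λ (A², 4π and the length scale all cancel between numerator and denominator), P = [∫_{0}^{1.6} u^2·e^(-2·u) du] / [∫_{0}^{∞} u^2·e^(-2·u) du].
An antiderivative of u^2·e^(-2·u) is -(2·u^2 + 2·u + 1)·e^(-2·u)/4; evaluating from 0 to 1.6 gives 1/4 - 233·e^(-16/5)/100, while the full integral is 1/4.
The region integral divided by the full integral gives P = 0.6201.

P ≈ 0.620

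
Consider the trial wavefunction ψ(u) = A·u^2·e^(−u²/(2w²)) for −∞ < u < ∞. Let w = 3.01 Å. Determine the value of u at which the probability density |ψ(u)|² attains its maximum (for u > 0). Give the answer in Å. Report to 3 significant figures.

The maximum of |ψ(u)|² occurs where its derivative vanishes.
Solving yields u = √(2)·w.
With w = 3.01, the value of u > 0 at which the probability density is greatest is 4.257 Å.

u ≈ 4.26 Å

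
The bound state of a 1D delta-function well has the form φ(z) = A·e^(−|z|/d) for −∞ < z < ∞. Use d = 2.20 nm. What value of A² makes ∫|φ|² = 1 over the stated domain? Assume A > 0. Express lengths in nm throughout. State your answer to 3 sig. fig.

A^2 ≈ 0.455 nm^(-1)

Require ∫ |φ|² dz = 1 over the whole domain.
Carrying out the integral gives A² · d.
Hence A² = 1/[d].
Plugging in d = 2.20 yields A = 0.6742.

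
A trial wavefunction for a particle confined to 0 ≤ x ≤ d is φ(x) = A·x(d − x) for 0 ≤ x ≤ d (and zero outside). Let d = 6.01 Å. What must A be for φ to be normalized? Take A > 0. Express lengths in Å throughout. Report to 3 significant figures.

A ≈ 0.0619 Å^(-5/2)

The normalization condition is ∫|φ|² dx = 1 from 0 to d.
∫|φ|² dx = A²·(d^5/30).
Hence A² = 1/[d^5/30].
Plugging in d = 6.01 yields A = 0.06185.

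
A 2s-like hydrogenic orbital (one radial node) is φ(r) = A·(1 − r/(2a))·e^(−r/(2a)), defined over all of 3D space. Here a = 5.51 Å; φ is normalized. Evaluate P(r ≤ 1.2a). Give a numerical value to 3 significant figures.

P ≈ 0.0424

P = ∫ |φ|² 4πr² dr over r ≤ 1.2a.
The full normalization integral is A²·[8·π·a^3] = 1, fixing A².
Substituting u = r/a, A², 4π and the length scale all cancel in the ratio: P = ∫_{0}^{1.2} u^2·(1 - u/2)^2·e^(-u) du / ∫_{0}^{∞} u^2·(1 - u/2)^2·e^(-u) du.
An antiderivative of u^2·(1 - u/2)^2·e^(-u) is -(u^4/4 + u^2 + 2·u + 2)·e^(-u); evaluating from 0 to 1.2 gives 2 - 3974·e^(-6/5)/625, while the full integral is 2.
The region integral divided by the full integral gives P = 0.04244.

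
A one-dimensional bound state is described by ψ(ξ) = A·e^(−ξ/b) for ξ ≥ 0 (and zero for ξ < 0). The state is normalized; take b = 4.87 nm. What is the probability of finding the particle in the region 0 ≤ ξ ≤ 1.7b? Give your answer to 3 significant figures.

P ≈ 0.967

The probability is P = ∫ |ψ|² dξ over [0, 1.7b].
With A² fixed by ∫|ψ|² = 1, i.e. A² = (b/2)^(−1), substitute and integrate.
Let u = ξ/b; then A² and the length scale cancel, so P = ∫_{0}^{1.7} e^(-2·u) du ÷ ∫_{0}^{∞} e^(-2·u) du.
With ∫ e^(-2·u) du = -e^(-2·u)/2 + C, the region integral is 1/2 - e^(-17/5)/2 and the full one is 1/2.
The result is P = 0.9666.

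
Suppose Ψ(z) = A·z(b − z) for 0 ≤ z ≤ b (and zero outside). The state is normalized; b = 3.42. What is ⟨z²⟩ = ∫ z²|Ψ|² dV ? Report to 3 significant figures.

⟨z²⟩ = ∫ z^2 |Ψ|² dz over the full domain.
Since the A² factors cancel between numerator and denominator, ⟨z²⟩ = 2·b^2/7.
Putting b = 3.42 gives 3.342.

⟨z^2⟩ ≈ 3.34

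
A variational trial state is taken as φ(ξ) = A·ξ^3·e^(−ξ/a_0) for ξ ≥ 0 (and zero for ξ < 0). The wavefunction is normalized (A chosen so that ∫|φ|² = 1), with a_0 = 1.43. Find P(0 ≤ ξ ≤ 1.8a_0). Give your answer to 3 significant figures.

|φ|² is the probability density, so P = ∫_{0}^{1.8a_0} |φ|² dξ.
The normalization integral ∫|φ|²dξ over the whole domain equals 45·a_0^7/8·A², and A² cancels in the ratio.
Substituting u = ξ/a_0, A² and the length scale cancel in the ratio: P = ∫_{0}^{1.8} u^6·e^(-2·u) du / ∫_{0}^{∞} u^6·e^(-2·u) du.
An antiderivative of u^6·e^(-2·u) is -(4·u^6 + 12·u^5 + 30·u^4 + 60·u^3 + 90·u^2 + 90·u + 45)·e^(-2·u)/8; evaluating from 0 to 1.8 gives ≈ 0.41216, while the full integral is 45/8.
This works out to P = 0.07327.

P ≈ 0.0733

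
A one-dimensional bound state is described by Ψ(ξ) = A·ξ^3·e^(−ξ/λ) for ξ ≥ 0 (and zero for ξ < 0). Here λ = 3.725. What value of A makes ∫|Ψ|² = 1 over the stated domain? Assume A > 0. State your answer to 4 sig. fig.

Normalization requires ∫|Ψ|² dξ = 1, integrated from 0 to ∞.
Carrying out the integral gives A² · 45·λ^7/8.
Hence A² = 1/[45·λ^7/8].
Plugging in λ = 3.725 yields A = 0.0042267.

A ≈ 0.004227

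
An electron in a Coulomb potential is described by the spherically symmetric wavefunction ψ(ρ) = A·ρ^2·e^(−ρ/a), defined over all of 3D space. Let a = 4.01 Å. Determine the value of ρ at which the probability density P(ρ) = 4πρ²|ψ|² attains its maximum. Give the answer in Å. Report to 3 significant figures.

ρ ≈ 12.0 Å

Differentiate P(ρ) = 4πρ²|ψ|² with respect to ρ and set to zero.
Solving yields ρ = 3·a.
With a = 4.01, the most probable radial distance is 12.03 Å.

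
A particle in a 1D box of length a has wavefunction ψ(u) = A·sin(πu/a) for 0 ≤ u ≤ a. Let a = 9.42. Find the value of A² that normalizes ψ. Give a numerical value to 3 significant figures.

A^2 ≈ 0.212

Require ∫ |ψ|² du = 1 over the whole domain.
Carrying out the integral gives A² · a/2.
With a = 9.42: A² = 0.2123 and A = 0.4608.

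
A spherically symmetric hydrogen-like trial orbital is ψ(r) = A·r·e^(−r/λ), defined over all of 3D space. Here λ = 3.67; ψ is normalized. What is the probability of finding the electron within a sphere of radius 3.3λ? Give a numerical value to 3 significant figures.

With dV = 4πr²dr, the probability is ∫|ψ|² dV over r ≤ 3.3λ.
A² is fixed by ∫₀^∞ 4πr²|ψ|² dr = 1, i.e. A² = (3·π·λ^5)^(−1).
In terms of u = r/λ (A², 4π and the length scale all cancel between numerator and denominator), P = [∫_{0}^{3.3} u^4·e^(-2·u) du] / [∫_{0}^{∞} u^4·e^(-2·u) du].
An antiderivative of u^4·e^(-2·u) is -(u^4/2 + u^3 + 3·u^2/2 + 3·u/2 + 3/4)·e^(-2·u); evaluating from 0 to 3.3 gives ≈ 0.59047, while the full integral is 3/4.
This evaluates to P = 0.7873.

P ≈ 0.787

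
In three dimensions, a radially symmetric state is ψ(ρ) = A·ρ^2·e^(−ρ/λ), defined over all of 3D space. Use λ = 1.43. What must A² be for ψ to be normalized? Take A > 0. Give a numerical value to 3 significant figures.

A^2 ≈ 0.00116

The normalization condition is ∫|ψ|² 4πρ² dρ = 1 from 0 to ∞.
In 3D with spherical symmetry the volume element is 4πρ² dρ.
With ∫₀^∞ ρ^6 e^(−αρ) dρ = 6!/α^7, with ψ = A·ρ^2·e^(−ρ/λ), the integral evaluates to A²·[45·π·λ^7/2].
So A² = (45·π·λ^7/2)^(−1).
Substituting λ = 1.43 gives A² = 0.001157, so A = 0.03401.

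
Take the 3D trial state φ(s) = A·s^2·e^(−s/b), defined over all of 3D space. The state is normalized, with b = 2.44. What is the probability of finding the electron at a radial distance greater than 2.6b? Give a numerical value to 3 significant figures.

With dV = 4πs²ds, the probability is ∫|φ|² dV over s > 2.6b.
A² is fixed by ∫₀^∞ 4πs²|φ|² ds = 1, i.e. A² = (45·π·b^7/2)^(−1).
In terms of u = s/b (A², 4π and the length scale all cancel between numerator and denominator), P = [∫_{2.6}^{∞} u^6·e^(-2·u) du] / [∫_{0}^{∞} u^6·e^(-2·u) du].
Using ∫ u^6·e^(-2·u) du = -(4·u^6 + 12·u^5 + 30·u^4 + 60·u^3 + 90·u^2 + 90·u + 45)·e^(-2·u)/8, the numerator is ≈ 4.1197 and the denominator is 45/8.
This evaluates to P = 0.7324.

P ≈ 0.732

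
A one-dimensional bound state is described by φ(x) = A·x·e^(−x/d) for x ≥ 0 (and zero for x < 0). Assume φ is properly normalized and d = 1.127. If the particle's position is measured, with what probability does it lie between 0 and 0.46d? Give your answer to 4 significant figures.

|φ|² is the probability density, so P = ∫_{0}^{0.46d} |φ|² dx.
Since A² = 1/(d^3/4), this is the region integral divided by the full normalization integral.
Let u = x/d; then A² and the length scale cancel, so P = ∫_{0}^{0.46} u^2·e^(-2·u) du ÷ ∫_{0}^{∞} u^2·e^(-2·u) du.
An antiderivative of u^2·e^(-2·u) is -(2·u^2 + 2·u + 1)·e^(-2·u)/4; evaluating from 0 to 0.46 gives 1/4 - 2929·e^(-23/25)/5000, while the full integral is 1/4.
Evaluating gives P = 0.066190.

P ≈ 0.06619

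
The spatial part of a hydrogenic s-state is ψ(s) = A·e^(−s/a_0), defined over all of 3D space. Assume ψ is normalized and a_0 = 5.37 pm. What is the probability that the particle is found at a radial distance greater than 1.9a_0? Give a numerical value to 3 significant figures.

P = ∫ |ψ|² 4πs² ds over s > 1.9a_0.
The full normalization integral is A²·[π·a_0^3] = 1, fixing A².
In terms of u = s/a_0 (A², 4π and the length scale all cancel between numerator and denominator), P = [∫_{1.9}^{∞} u^2·e^(-2·u) du] / [∫_{0}^{∞} u^2·e^(-2·u) du].
Using ∫ u^2·e^(-2·u) du = -(2·u^2 + 2·u + 1)·e^(-2·u)/4, the numerator is 601·e^(-19/5)/200 and the denominator is 1/4.
This evaluates to P = 0.2689.

P ≈ 0.269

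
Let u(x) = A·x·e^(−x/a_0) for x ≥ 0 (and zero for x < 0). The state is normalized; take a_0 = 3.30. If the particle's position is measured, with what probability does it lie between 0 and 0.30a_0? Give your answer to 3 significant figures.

P ≈ 0.0231

P = ∫_{0}^{0.30a_0} |u(x)|² dx.
With A² fixed by ∫|u|² = 1, i.e. A² = (a_0^3/4)^(−1), substitute and integrate.
Substituting t = x/a_0, A² and the length scale cancel in the ratio: P = ∫_{0}^{0.30} t^2·e^(-2·t) dt / ∫_{0}^{∞} t^2·e^(-2·t) dt.
With ∫ t^2·e^(-2·t) dt = -(2·t^2 + 2·t + 1)·e^(-2·t)/4 + C, the region integral is 1/4 - 89·e^(-3/5)/200 and the full one is 1/4.
The result is P = 0.02312.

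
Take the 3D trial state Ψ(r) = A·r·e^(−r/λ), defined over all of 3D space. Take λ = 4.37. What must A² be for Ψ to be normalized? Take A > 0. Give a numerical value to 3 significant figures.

Normalization requires ∫|Ψ|² 4πr² dr = 1, integrated from 0 to ∞.
In 3D with spherical symmetry the volume element is 4πr² dr.
Carrying out the integral gives A² · 3·π·λ^5.
Hence A² = 1/[3·π·λ^5].
Plugging in λ = 4.37 yields A = 0.008159.

A^2 ≈ 0.0000666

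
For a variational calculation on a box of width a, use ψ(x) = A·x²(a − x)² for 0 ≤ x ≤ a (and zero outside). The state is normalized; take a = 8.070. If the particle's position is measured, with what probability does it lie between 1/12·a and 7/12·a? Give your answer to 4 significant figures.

P ≈ 0.6973

|ψ|² is the probability density, so P = ∫_{1/12·a}^{7/12·a} |ψ|² dx.
The normalization integral ∫|ψ|²dx over the whole domain equals a^9/630·A², and A² cancels in the ratio.
In terms of u = x/a (A² and the length scale cancel between numerator and denominator), P = [∫_{1/12}^{7/12} u^4·(1 - u)^4 du] / [∫_{0}^{1} u^4·(1 - u)^4 du].
An antiderivative of u^4·(1 - u)^4 is u^5·(70·u^4 - 315·u^3 + 540·u^2 - 420·u + 126)/630; evaluating from 1/12 to 7/12 gives ≈ 0.00110681, while the full integral is 1/630.
Evaluating gives P = 0.69729.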